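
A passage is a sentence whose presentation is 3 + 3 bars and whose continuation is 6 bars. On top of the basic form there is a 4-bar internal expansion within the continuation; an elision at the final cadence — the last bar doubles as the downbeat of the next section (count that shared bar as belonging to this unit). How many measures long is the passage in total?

Basic sentence: 3 + 3 + 6 = 12 bars.
12 (basic form) + 4 (internal expansion) = 16.
The elision shares a bar with the next section but does not change this unit's count.

16 measures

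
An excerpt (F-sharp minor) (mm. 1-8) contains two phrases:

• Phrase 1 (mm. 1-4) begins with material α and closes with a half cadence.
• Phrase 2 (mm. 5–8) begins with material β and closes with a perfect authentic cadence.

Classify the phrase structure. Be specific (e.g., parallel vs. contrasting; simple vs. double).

Phrase 1 ends with a half cadence (weaker) and phrase 2 with a perfect authentic cadence (stronger): antecedent + consequent = a period.
The two phrases open with different material (α / β), so the period is contrasting.

contrasting period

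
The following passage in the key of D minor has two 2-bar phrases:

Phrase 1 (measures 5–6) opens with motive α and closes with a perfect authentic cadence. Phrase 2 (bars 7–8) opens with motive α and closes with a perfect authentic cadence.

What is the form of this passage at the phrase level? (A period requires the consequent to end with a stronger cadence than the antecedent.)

Both phrases have the same opening (α) and the same cadence (perfect authentic cadence): the second is a restatement, not a consequent, so this is a repeated phrase rather than a period.

repeated phrase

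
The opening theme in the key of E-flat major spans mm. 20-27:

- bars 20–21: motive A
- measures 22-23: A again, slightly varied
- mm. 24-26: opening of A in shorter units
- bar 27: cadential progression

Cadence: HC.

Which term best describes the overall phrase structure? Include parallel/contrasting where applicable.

Basic idea (measures 20–21) + its repetition (mm. 22-23) form the presentation; fragmentation and cadence (mm. 24-27) form the continuation — the 8-bar whole is a sentence.

sentence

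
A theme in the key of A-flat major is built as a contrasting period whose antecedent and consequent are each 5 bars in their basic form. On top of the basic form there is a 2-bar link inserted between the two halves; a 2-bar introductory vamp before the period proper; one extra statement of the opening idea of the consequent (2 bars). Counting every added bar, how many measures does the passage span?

Basic contrasting period: 5 + 5 = 10 bars.
10 (basic form) + 2 (link) + 2 (introduction) + 2 (extra statement) = 16.

16 measures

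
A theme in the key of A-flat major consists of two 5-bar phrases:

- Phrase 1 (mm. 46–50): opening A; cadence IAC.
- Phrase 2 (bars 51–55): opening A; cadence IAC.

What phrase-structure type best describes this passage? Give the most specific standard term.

repeated phrase

Both phrases have the same opening (A) and the same cadence (imperfect authentic cadence): the second is a restatement, not a consequent, so this is a repeated phrase rather than a period.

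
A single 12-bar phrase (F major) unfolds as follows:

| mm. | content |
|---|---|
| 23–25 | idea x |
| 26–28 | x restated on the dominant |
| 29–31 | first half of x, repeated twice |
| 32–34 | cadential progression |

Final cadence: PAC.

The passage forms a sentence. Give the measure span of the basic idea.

The presentation of a sentence is the basic idea (mm. 23–25) plus its repetition (mm. 26–28); the basic idea is therefore measures 23–25.

measures 23–25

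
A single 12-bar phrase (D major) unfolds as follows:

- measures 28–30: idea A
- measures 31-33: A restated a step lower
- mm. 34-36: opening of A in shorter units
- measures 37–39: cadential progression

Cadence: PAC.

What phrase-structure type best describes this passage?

Basic idea (mm. 28-30) + its repetition (bars 31–33) form the presentation; fragmentation and cadence (measures 34–39) form the continuation — the 12-bar whole is a sentence.

sentence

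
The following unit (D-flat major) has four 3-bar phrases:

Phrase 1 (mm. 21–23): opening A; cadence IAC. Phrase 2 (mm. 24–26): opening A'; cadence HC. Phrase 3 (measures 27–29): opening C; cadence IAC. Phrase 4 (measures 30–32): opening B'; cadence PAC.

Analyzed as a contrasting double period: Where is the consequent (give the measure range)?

measures 27–32

In a double period the four phrases pair into a large antecedent (phrases 1–2, ending half cadence) and a large consequent (phrases 3–4, ending perfect authentic cadence). The consequent spans mm. 27–32.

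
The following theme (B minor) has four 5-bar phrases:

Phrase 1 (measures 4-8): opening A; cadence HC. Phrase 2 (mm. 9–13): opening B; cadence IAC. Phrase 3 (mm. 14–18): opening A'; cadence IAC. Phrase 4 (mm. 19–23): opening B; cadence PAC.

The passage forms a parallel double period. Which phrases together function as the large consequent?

In a double period the first pair of phrases (ending imperfect authentic cadence) is the large antecedent and the second pair (ending perfect authentic cadence) is the large consequent; the consequent is phrases 3 and 4.

phrases 3 and 4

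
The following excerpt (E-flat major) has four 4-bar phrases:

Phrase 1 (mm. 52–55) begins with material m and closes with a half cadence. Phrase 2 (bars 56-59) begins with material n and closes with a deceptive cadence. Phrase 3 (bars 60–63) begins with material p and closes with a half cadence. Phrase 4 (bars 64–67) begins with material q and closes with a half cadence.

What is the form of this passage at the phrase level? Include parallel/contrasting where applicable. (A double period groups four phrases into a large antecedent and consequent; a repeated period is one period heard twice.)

Phrase 4 ends with a half cadence, no stronger than phrase 2's deceptive cadence, so the four phrases do not form a double period; nor do phrases 3–4 duplicate 1–2, so it is not a repeated period. With no phrase reaching a conclusive cadence, the passage is a phrase group.

phrase group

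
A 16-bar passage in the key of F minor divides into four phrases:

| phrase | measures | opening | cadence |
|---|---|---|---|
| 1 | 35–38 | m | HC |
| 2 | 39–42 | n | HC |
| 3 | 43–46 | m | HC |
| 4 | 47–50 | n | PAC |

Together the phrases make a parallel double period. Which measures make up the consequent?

measures 43–50

In a double period the first pair of phrases (ending half cadence) is the large antecedent and the second pair (ending perfect authentic cadence) is the large consequent; the consequent is measures 43–50.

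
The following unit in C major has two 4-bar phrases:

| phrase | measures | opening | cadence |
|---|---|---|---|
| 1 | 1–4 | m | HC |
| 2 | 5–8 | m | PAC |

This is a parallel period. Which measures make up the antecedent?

measures 1–4

The phrase ending with the weaker cadence (half cadence) is the antecedent; the one ending more conclusively (perfect authentic cadence) is the consequent. The antecedent is measures 1–4.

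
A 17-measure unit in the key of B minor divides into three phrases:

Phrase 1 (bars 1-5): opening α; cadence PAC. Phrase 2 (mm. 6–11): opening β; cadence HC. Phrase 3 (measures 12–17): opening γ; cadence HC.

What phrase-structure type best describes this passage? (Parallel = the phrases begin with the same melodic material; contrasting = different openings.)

The final phrase closes with a half cadence, which is not stronger than the preceding half cadence; the 3 phrases lack an overall antecedent–consequent design and so form a phrase group.

phrase group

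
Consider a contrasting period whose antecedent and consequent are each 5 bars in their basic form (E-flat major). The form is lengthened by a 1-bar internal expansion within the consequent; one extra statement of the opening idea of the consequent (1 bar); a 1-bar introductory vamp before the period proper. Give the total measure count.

Basic contrasting period: 5 + 5 = 10 bars.
10 (basic form) + 1 (internal expansion) + 1 (extra statement) + 1 (introduction) = 13.

13 measures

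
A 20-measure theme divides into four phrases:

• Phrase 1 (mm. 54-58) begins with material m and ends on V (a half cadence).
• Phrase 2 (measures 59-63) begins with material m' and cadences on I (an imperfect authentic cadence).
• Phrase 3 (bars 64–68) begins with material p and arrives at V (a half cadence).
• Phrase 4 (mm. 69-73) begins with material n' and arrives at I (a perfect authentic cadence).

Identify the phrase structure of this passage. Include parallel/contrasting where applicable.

contrasting double period

Four phrases in two halves: the first half (mm. 54–63) ends with an imperfect authentic cadence, the second (measures 64-73) with a perfect authentic cadence — a large antecedent–consequent pair, i.e. a double period.
Phrase 3 begins with different material from phrase 1, making it contrasting.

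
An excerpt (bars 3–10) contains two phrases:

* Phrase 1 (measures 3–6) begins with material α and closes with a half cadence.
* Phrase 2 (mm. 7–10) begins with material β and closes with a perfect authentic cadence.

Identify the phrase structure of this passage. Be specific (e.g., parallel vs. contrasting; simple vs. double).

contrasting period

Phrase 1 ends with a half cadence (weaker) and phrase 2 with a perfect authentic cadence (stronger): antecedent + consequent = a period.
The two phrases open with different material (α / β), so the period is contrasting.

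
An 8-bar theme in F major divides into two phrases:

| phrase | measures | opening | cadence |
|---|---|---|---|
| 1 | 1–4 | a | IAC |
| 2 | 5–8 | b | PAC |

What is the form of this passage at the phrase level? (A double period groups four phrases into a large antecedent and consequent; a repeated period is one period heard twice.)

Phrase 1 ends with an imperfect authentic cadence (weaker) and phrase 2 with a perfect authentic cadence (stronger): antecedent + consequent = a period.
The two phrases open with different material (a / b), so the period is contrasting.

contrasting period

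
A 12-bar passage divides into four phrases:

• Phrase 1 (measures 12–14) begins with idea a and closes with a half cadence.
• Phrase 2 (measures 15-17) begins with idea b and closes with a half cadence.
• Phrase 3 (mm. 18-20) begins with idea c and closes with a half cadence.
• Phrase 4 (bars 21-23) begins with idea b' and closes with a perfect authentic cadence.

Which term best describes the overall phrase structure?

contrasting double period

Four phrases in two halves: the first half (mm. 12–17) ends with a half cadence, the second (mm. 18–23) with a perfect authentic cadence — a large antecedent–consequent pair, i.e. a double period.
Phrase 3 begins with different material from phrase 1, making it contrasting.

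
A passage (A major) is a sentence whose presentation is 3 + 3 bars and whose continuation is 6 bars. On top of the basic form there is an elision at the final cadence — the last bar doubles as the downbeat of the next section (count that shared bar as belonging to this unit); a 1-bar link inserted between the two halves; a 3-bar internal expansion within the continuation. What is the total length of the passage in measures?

Basic sentence: 3 + 3 + 6 = 12 bars.
12 (basic form) + 1 (link) + 3 (internal expansion) = 16.
The elision shares a bar with the next section but does not change this unit's count.

16 measures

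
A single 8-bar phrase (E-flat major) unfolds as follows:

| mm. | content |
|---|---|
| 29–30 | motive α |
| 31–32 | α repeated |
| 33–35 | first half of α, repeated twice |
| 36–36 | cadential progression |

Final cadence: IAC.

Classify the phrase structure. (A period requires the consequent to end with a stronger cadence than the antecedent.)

sentence

Basic idea (mm. 29-30) + its repetition (bars 31–32) form the presentation; fragmentation and cadence (mm. 33–36) form the continuation — the 8-bar whole is a sentence.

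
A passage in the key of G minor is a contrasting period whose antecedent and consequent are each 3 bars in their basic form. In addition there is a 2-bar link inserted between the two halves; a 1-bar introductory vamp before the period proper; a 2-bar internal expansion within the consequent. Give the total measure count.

11 measures

Basic contrasting period: 3 + 3 = 6 bars.
6 (basic form) + 2 (link) + 1 (introduction) + 2 (internal expansion) = 11.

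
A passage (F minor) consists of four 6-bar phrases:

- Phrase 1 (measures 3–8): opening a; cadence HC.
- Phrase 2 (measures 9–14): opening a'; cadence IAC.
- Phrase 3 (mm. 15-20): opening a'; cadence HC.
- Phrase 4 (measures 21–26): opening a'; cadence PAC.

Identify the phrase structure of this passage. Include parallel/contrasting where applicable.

parallel double period

Four phrases in two halves: the first half (mm. 3-14) ends with an imperfect authentic cadence, the second (mm. 15–26) with a perfect authentic cadence — a large antecedent–consequent pair, i.e. a double period.
Phrase 3 begins with the same material as phrase 1, making it parallel.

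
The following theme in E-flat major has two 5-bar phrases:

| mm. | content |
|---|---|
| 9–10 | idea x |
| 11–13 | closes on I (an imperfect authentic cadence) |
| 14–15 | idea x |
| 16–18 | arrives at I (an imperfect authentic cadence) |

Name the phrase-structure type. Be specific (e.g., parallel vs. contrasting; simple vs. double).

Both phrases have the same opening (x) and the same cadence (imperfect authentic cadence): the second is a restatement, not a consequent, so this is a repeated phrase rather than a period.

repeated phrase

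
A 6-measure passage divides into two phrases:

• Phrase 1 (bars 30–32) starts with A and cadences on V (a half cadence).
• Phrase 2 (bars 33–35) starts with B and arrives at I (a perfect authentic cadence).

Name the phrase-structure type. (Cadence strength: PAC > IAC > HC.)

Phrase 1 ends with a half cadence (weaker) and phrase 2 with a perfect authentic cadence (stronger): antecedent + consequent = a period.
The two phrases open with different material (A / B), so the period is contrasting.

contrasting period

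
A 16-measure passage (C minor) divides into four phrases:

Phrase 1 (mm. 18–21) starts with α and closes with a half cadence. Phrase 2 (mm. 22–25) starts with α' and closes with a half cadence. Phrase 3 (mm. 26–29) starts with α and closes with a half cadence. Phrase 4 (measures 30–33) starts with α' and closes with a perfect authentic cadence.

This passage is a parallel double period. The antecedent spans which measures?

measures 18–25

In a double period the four phrases pair into a large antecedent (phrases 1–2, ending half cadence) and a large consequent (phrases 3–4, ending perfect authentic cadence). The antecedent spans bars 18–25.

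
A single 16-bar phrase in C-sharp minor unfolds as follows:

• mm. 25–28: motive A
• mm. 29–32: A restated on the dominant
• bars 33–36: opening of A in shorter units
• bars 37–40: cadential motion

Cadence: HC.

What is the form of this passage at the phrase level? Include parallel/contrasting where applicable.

sentence

Basic idea (measures 25–28) + its repetition (bars 29–32) form the presentation; fragmentation and cadence (bars 33-40) form the continuation — the 16-bar whole is a sentence.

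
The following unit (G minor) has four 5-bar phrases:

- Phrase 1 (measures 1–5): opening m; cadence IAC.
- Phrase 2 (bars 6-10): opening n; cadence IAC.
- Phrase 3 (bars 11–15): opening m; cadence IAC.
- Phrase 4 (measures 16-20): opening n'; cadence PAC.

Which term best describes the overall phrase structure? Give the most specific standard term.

Four phrases in two halves: the first half (mm. 1–10) ends with an imperfect authentic cadence, the second (measures 11–20) with a perfect authentic cadence — a large antecedent–consequent pair, i.e. a double period.
Phrase 3 begins with the same material as phrase 1, making it parallel.

parallel double period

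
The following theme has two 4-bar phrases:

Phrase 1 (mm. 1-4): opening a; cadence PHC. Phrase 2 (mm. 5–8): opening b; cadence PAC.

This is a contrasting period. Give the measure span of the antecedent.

measures 1–4

The phrase ending with the weaker cadence (Phrygian half cadence) is the antecedent; the one ending more conclusively (perfect authentic cadence) is the consequent. The antecedent is measures 1–4.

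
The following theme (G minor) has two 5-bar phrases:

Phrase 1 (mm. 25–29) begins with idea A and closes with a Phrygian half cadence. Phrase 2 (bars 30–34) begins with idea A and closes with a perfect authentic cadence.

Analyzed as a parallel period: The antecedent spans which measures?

The antecedent is the phrase ending with the weaker cadence (Phrygian half cadence, phrase 1) and the consequent the one ending more conclusively (perfect authentic cadence, phrase 2); the antecedent is mm. 25–29.

measures 25–29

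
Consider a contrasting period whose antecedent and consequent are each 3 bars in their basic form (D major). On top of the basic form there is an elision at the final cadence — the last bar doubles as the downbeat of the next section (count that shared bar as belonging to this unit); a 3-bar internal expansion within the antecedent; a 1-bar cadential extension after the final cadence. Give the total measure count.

Basic contrasting period: 3 + 3 = 6 bars.
6 (basic form) + 3 (internal expansion) + 1 (cadential extension) = 10.
The elision shares a bar with the next section but does not change this unit's count.

10 measures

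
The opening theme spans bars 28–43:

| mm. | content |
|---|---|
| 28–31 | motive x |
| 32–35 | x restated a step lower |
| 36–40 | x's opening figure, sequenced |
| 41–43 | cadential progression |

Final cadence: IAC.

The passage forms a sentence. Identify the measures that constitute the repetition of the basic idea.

The presentation of a sentence is the basic idea (measures 28–31) plus its repetition (bars 32–35); the repetition of the basic idea is therefore mm. 32–35.

measures 32–35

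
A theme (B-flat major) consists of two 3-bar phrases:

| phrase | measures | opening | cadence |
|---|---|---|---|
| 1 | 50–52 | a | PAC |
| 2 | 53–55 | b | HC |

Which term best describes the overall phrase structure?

phrase group

The second phrase closes with a half cadence, which is not stronger than the first phrase's perfect authentic cadence; without a weak→strong cadential pair there is no antecedent–consequent relationship, so this is a phrase group rather than a period.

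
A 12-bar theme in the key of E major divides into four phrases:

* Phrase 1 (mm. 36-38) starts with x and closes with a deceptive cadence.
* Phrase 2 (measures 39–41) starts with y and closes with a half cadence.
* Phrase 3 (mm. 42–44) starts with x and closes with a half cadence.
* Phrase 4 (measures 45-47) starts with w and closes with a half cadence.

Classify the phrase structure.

Phrase 4 ends with a half cadence, no stronger than phrase 2's half cadence, so the four phrases do not form a double period; nor do phrases 3–4 duplicate 1–2, so it is not a repeated period. With no phrase reaching a conclusive cadence, the passage is a phrase group.

phrase group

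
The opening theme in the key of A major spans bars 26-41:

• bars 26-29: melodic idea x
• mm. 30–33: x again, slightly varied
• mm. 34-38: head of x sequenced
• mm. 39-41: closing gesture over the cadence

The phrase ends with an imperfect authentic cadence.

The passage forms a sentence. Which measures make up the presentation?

measures 26–33

The presentation of a sentence is the basic idea (bars 26–29) plus its repetition (mm. 30-33); the presentation is therefore measures 26–33.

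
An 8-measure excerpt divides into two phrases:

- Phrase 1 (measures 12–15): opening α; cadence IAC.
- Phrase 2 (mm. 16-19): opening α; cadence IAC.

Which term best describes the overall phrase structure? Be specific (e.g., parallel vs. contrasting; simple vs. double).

Both phrases have the same opening (α) and the same cadence (imperfect authentic cadence): the second is a restatement, not a consequent, so this is a repeated phrase rather than a period.

repeated phrase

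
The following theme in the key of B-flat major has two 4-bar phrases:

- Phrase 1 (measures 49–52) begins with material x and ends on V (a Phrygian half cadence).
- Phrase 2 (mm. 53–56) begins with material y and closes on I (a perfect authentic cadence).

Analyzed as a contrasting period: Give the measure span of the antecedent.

The antecedent is the phrase ending with the weaker cadence (Phrygian half cadence, phrase 1) and the consequent the one ending more conclusively (perfect authentic cadence, phrase 2); the antecedent is measures 49–52.

measures 49–52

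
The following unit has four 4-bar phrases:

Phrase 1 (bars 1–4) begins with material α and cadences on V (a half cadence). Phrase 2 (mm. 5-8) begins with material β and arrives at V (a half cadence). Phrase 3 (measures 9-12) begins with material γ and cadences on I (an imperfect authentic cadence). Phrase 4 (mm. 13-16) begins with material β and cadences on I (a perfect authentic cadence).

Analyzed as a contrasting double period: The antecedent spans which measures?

measures 1–8

In a double period the four phrases pair into a large antecedent (phrases 1–2, ending half cadence) and a large consequent (phrases 3–4, ending perfect authentic cadence). The antecedent spans measures 1–8.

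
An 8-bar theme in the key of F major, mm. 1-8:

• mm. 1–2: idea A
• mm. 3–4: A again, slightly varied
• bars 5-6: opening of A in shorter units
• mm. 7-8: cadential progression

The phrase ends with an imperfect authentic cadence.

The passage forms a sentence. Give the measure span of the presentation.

measures 1–4

The presentation of a sentence is the basic idea (bars 1–2) plus its repetition (measures 3–4); the presentation is therefore bars 1–4.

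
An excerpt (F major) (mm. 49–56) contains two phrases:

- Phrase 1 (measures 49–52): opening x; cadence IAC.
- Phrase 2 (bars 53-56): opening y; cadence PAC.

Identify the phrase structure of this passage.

contrasting period

Phrase 1 ends with an imperfect authentic cadence (weaker) and phrase 2 with a perfect authentic cadence (stronger): antecedent + consequent = a period.
The two phrases open with different material (x / y), so the period is contrasting.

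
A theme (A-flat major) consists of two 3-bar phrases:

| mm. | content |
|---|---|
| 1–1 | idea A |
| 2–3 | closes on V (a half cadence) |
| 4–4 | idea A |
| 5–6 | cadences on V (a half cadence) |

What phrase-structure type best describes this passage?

repeated phrase

Both phrases have the same opening (A) and the same cadence (half cadence): the second is a restatement, not a consequent, so this is a repeated phrase rather than a period.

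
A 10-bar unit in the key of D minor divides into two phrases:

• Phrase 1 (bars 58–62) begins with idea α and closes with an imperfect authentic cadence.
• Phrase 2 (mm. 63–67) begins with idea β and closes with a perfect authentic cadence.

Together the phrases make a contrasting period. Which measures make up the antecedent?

The phrase ending with the weaker cadence (imperfect authentic cadence) is the antecedent; the one ending more conclusively (perfect authentic cadence) is the consequent. The antecedent is measures 58–62.

measures 58–62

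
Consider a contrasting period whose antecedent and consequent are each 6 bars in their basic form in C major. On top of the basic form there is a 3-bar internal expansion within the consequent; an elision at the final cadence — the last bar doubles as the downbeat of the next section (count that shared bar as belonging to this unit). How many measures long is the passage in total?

15 measures

Basic contrasting period: 6 + 6 = 12 bars.
12 (basic form) + 3 (internal expansion) = 15.
The elision shares a bar with the next section but does not change this unit's count.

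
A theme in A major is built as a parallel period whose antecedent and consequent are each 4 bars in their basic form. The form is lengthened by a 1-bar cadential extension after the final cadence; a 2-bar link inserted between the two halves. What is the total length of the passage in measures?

Basic parallel period: 4 + 4 = 8 bars.
8 (basic form) + 1 (cadential extension) + 2 (link) = 11.

11 measures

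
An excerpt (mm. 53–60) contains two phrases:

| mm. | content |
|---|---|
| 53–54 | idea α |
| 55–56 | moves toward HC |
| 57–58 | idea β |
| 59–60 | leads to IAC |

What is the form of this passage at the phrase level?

contrasting period

Phrase 1 ends with a half cadence (weaker) and phrase 2 with an imperfect authentic cadence (stronger): antecedent + consequent = a period.
The two phrases open with different material (α / β), so the period is contrasting.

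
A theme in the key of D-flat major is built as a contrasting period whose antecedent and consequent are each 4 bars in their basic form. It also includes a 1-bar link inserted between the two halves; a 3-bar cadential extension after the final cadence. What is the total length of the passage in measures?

12 measures

Basic contrasting period: 4 + 4 = 8 bars.
8 (basic form) + 1 (link) + 3 (cadential extension) = 12.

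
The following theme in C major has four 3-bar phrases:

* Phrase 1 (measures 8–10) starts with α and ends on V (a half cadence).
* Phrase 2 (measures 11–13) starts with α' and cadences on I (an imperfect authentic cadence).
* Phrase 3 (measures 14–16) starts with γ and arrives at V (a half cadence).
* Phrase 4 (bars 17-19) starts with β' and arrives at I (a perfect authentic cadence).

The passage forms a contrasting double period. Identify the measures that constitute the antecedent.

measures 8–13

In a double period the four phrases pair into a large antecedent (phrases 1–2, ending imperfect authentic cadence) and a large consequent (phrases 3–4, ending perfect authentic cadence). The antecedent spans bars 8–13.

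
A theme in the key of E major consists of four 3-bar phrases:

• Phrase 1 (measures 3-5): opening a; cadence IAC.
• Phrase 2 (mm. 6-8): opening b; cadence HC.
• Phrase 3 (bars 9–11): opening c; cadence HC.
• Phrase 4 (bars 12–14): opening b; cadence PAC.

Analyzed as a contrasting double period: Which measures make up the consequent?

In a double period the four phrases pair into a large antecedent (phrases 1–2, ending half cadence) and a large consequent (phrases 3–4, ending perfect authentic cadence). The consequent spans mm. 9-14.

measures 9–14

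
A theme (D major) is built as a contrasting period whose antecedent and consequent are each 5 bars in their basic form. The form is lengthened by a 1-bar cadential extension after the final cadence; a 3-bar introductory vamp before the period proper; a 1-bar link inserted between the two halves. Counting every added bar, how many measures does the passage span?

Basic contrasting period: 5 + 5 = 10 bars.
10 (basic form) + 1 (cadential extension) + 3 (introduction) + 1 (link) = 15.

15 measures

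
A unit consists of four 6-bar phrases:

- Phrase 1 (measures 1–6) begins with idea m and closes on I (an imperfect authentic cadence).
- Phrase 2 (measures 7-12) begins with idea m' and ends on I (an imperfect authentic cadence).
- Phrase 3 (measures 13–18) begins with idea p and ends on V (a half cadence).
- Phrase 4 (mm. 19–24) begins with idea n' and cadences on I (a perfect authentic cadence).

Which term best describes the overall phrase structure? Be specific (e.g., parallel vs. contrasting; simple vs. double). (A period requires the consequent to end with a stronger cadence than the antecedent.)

contrasting double period

Four phrases in two halves: the first half (mm. 1–12) ends with an imperfect authentic cadence, the second (measures 13-24) with a perfect authentic cadence — a large antecedent–consequent pair, i.e. a double period.
Phrase 3 begins with different material from phrase 1, making it contrasting.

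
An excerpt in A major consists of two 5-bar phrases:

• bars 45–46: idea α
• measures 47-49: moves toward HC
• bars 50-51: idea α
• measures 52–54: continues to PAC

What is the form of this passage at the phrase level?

parallel period

Phrase 1 ends with a half cadence (weaker) and phrase 2 with a perfect authentic cadence (stronger): antecedent + consequent = a period.
The two phrases open with the same material (α / α), so the period is parallel.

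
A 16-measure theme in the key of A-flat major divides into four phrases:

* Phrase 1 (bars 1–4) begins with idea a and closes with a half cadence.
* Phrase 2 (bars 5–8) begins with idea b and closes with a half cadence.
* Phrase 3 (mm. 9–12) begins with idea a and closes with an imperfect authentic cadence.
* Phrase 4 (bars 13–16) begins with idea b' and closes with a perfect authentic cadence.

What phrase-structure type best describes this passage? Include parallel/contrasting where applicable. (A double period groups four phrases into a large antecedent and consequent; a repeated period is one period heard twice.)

parallel double period

Four phrases in two halves: the first half (bars 1–8) ends with a half cadence, the second (measures 9–16) with a perfect authentic cadence — a large antecedent–consequent pair, i.e. a double period.
Phrase 3 begins with the same material as phrase 1, making it parallel.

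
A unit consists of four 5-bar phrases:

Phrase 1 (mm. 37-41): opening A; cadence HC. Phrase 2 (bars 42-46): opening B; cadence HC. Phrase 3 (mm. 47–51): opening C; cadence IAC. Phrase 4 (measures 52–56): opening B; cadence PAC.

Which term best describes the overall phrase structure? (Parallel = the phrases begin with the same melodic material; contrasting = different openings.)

Four phrases in two halves: the first half (measures 37–46) ends with a half cadence, the second (mm. 47–56) with a perfect authentic cadence — a large antecedent–consequent pair, i.e. a double period.
Phrase 3 begins with different material from phrase 1, making it contrasting.

contrasting double period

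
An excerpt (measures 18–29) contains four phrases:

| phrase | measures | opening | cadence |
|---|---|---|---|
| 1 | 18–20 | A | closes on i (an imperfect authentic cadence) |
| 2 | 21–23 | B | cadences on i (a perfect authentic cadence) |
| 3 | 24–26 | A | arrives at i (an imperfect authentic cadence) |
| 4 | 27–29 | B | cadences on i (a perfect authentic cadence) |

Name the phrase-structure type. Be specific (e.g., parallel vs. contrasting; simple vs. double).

The cadence pattern IAC–PAC–IAC–PAC is weak–strong twice, and phrases 3–4 restate phrases 1–2: a period heard twice, not a double period (which would end weakly at phrase 2).

repeated period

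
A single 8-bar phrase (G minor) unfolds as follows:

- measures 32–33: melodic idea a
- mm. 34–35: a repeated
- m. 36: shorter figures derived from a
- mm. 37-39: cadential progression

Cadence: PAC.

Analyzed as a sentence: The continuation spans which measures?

measures 36–39

After the presentation (measures 32–35), the continuation covers the fragmentation through the cadence: measures 36–39.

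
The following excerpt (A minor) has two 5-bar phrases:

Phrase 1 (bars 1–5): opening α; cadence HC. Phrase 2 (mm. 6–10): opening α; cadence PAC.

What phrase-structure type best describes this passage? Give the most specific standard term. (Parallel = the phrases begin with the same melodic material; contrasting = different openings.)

Phrase 1 ends with a half cadence (weaker) and phrase 2 with a perfect authentic cadence (stronger): antecedent + consequent = a period.
The two phrases open with the same material (α / α), so the period is parallel.

parallel period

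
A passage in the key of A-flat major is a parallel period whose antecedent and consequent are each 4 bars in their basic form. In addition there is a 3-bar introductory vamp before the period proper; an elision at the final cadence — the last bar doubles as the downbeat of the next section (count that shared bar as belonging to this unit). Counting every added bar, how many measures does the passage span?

11 measures

Basic parallel period: 4 + 4 = 8 bars.
8 (basic form) + 3 (introduction) = 11.
The elision shares a bar with the next section but does not change this unit's count.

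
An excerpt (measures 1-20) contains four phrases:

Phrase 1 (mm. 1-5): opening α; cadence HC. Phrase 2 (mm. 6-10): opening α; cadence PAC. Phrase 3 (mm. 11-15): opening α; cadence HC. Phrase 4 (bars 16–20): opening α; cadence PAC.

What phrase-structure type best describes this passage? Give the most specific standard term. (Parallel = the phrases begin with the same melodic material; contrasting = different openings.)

repeated period

The cadence pattern HC–PAC–HC–PAC is weak–strong twice, and phrases 3–4 restate phrases 1–2: a period heard twice, not a double period (which would end weakly at phrase 2).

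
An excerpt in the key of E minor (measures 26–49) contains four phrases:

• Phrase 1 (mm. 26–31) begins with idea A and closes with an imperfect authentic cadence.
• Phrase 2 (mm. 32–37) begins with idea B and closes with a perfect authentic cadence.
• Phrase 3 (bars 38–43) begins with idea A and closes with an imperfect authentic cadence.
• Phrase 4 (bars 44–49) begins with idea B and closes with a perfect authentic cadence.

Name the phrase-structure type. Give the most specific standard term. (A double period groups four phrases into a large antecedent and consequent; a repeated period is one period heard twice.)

The cadence pattern IAC–PAC–IAC–PAC is weak–strong twice, and phrases 3–4 restate phrases 1–2: a period heard twice, not a double period (which would end weakly at phrase 2).

repeated period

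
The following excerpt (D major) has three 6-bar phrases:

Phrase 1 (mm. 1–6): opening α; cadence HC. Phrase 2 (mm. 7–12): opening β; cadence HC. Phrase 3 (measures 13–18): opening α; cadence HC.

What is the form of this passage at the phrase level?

phrase group

The final phrase closes with a half cadence, which is not stronger than the preceding half cadence; the 3 phrases lack an overall antecedent–consequent design and so form a phrase group.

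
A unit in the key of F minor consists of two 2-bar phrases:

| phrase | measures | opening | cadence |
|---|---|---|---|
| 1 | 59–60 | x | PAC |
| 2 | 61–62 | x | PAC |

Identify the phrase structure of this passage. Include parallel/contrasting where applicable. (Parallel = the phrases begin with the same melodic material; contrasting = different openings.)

Both phrases have the same opening (x) and the same cadence (perfect authentic cadence): the second is a restatement, not a consequent, so this is a repeated phrase rather than a period.

repeated phrase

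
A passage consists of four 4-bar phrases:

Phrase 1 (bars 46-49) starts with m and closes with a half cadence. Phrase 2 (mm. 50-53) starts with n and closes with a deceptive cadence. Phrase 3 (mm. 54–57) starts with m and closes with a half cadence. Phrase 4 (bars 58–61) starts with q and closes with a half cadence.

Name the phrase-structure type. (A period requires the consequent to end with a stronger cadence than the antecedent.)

phrase group

Phrase 4 ends with a half cadence, no stronger than phrase 2's deceptive cadence, so the four phrases do not form a double period; nor do phrases 3–4 duplicate 1–2, so it is not a repeated period. With no phrase reaching a conclusive cadence, the passage is a phrase group.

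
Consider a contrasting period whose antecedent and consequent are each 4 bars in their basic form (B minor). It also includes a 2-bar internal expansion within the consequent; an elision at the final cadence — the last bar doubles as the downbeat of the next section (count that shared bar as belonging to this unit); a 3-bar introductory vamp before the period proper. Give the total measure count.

13 measures

Basic contrasting period: 4 + 4 = 8 bars.
8 (basic form) + 2 (internal expansion) + 3 (introduction) = 13.
The elision shares a bar with the next section but does not change this unit's count.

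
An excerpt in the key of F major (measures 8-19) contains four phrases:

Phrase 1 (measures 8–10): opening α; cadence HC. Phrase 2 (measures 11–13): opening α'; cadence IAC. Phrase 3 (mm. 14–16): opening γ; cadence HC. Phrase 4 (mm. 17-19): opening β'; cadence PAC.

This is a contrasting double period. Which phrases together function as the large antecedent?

phrases 1 and 2

In a double period the first pair of phrases (ending imperfect authentic cadence) is the large antecedent and the second pair (ending perfect authentic cadence) is the large consequent; the antecedent is phrases 1 and 2.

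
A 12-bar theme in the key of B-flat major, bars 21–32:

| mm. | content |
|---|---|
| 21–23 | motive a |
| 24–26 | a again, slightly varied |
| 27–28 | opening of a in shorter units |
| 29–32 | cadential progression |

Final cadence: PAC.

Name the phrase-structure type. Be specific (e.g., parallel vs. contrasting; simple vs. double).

Basic idea (mm. 21–23) + its repetition (mm. 24–26) form the presentation; fragmentation and cadence (measures 27–32) form the continuation — the 12-bar whole is a sentence.

sentence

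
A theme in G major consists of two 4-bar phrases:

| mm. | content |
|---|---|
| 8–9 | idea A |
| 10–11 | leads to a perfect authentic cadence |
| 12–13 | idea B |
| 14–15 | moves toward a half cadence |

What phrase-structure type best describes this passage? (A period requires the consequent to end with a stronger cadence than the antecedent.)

phrase group

The second phrase closes with a half cadence, which is not stronger than the first phrase's perfect authentic cadence; without a weak→strong cadential pair there is no antecedent–consequent relationship, so this is a phrase group rather than a period.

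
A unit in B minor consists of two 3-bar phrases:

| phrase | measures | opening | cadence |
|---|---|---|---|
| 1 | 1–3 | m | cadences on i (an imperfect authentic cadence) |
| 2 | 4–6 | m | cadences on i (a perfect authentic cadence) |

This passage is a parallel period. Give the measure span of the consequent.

measures 4–6

The antecedent is the phrase ending with the weaker cadence (imperfect authentic cadence, phrase 1) and the consequent the one ending more conclusively (perfect authentic cadence, phrase 2); the consequent is bars 4–6.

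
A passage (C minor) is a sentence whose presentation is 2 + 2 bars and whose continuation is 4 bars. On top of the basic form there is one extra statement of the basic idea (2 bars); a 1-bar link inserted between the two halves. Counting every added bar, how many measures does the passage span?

11 measures

Basic sentence: 2 + 2 + 4 = 8 bars.
8 (basic form) + 2 (extra statement) + 1 (link) = 11.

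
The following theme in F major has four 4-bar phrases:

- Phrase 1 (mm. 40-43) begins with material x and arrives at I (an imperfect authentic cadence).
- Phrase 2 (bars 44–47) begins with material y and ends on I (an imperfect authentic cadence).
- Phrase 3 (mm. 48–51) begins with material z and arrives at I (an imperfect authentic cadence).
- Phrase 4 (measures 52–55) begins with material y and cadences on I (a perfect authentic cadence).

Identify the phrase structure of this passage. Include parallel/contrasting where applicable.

Four phrases in two halves: the first half (mm. 40–47) ends with an imperfect authentic cadence, the second (bars 48–55) with a perfect authentic cadence — a large antecedent–consequent pair, i.e. a double period.
Phrase 3 begins with different material from phrase 1, making it contrasting.

contrasting double period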